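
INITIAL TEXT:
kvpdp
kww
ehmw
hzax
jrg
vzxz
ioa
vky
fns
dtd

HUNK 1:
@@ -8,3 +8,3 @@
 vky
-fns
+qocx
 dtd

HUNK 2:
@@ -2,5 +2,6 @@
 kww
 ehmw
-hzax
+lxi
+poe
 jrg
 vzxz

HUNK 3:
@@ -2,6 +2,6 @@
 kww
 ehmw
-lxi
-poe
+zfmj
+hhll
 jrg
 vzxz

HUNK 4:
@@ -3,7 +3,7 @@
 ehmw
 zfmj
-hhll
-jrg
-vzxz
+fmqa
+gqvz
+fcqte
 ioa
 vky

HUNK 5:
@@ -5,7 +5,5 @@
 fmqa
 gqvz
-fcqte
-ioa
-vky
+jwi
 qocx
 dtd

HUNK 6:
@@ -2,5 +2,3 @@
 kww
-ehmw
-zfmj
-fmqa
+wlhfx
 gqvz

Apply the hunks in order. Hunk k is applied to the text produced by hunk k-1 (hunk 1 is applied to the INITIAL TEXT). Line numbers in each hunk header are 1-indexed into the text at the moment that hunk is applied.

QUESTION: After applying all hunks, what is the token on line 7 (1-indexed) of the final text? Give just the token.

Hunk 1: at line 8 remove [fns] add [qocx] -> 10 lines: kvpdp kww ehmw hzax jrg vzxz ioa vky qocx dtd
Hunk 2: at line 2 remove [hzax] add [lxi,poe] -> 11 lines: kvpdp kww ehmw lxi poe jrg vzxz ioa vky qocx dtd
Hunk 3: at line 2 remove [lxi,poe] add [zfmj,hhll] -> 11 lines: kvpdp kww ehmw zfmj hhll jrg vzxz ioa vky qocx dtd
Hunk 4: at line 3 remove [hhll,jrg,vzxz] add [fmqa,gqvz,fcqte] -> 11 lines: kvpdp kww ehmw zfmj fmqa gqvz fcqte ioa vky qocx dtd
Hunk 5: at line 5 remove [fcqte,ioa,vky] add [jwi] -> 9 lines: kvpdp kww ehmw zfmj fmqa gqvz jwi qocx dtd
Hunk 6: at line 2 remove [ehmw,zfmj,fmqa] add [wlhfx] -> 7 lines: kvpdp kww wlhfx gqvz jwi qocx dtd
Final line 7: dtd

Answer: dtd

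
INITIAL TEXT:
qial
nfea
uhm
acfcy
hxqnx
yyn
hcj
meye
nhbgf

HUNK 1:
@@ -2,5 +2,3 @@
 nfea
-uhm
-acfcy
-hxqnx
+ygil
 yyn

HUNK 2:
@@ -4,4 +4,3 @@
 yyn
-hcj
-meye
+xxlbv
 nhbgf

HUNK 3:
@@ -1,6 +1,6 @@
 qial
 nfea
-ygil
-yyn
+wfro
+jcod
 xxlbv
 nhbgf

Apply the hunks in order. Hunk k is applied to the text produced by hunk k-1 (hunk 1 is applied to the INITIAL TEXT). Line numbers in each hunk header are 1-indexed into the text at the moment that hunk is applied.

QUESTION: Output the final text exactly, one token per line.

Answer: qial
nfea
wfro
jcod
xxlbv
nhbgf

Derivation:
Hunk 1: at line 2 remove [uhm,acfcy,hxqnx] add [ygil] -> 7 lines: qial nfea ygil yyn hcj meye nhbgf
Hunk 2: at line 4 remove [hcj,meye] add [xxlbv] -> 6 lines: qial nfea ygil yyn xxlbv nhbgf
Hunk 3: at line 1 remove [ygil,yyn] add [wfro,jcod] -> 6 lines: qial nfea wfro jcod xxlbv nhbgf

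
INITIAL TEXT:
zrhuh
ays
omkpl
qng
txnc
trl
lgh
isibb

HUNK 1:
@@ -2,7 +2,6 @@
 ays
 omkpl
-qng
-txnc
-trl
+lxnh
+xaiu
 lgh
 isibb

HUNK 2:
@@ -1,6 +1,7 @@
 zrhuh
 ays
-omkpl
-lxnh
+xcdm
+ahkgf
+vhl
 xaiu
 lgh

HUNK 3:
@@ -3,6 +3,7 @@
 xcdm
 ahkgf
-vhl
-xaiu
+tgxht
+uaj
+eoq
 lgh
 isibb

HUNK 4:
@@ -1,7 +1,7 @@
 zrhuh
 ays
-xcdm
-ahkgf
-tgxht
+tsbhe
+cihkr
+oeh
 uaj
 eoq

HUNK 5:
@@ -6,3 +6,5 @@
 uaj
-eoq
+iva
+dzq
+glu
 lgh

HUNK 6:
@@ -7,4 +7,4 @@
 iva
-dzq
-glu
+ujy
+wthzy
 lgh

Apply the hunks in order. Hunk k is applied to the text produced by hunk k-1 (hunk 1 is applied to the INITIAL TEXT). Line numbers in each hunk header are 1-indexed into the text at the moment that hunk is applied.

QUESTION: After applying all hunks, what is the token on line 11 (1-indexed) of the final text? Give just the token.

Hunk 1: at line 2 remove [qng,txnc,trl] add [lxnh,xaiu] -> 7 lines: zrhuh ays omkpl lxnh xaiu lgh isibb
Hunk 2: at line 1 remove [omkpl,lxnh] add [xcdm,ahkgf,vhl] -> 8 lines: zrhuh ays xcdm ahkgf vhl xaiu lgh isibb
Hunk 3: at line 3 remove [vhl,xaiu] add [tgxht,uaj,eoq] -> 9 lines: zrhuh ays xcdm ahkgf tgxht uaj eoq lgh isibb
Hunk 4: at line 1 remove [xcdm,ahkgf,tgxht] add [tsbhe,cihkr,oeh] -> 9 lines: zrhuh ays tsbhe cihkr oeh uaj eoq lgh isibb
Hunk 5: at line 6 remove [eoq] add [iva,dzq,glu] -> 11 lines: zrhuh ays tsbhe cihkr oeh uaj iva dzq glu lgh isibb
Hunk 6: at line 7 remove [dzq,glu] add [ujy,wthzy] -> 11 lines: zrhuh ays tsbhe cihkr oeh uaj iva ujy wthzy lgh isibb
Final line 11: isibb

Answer: isibb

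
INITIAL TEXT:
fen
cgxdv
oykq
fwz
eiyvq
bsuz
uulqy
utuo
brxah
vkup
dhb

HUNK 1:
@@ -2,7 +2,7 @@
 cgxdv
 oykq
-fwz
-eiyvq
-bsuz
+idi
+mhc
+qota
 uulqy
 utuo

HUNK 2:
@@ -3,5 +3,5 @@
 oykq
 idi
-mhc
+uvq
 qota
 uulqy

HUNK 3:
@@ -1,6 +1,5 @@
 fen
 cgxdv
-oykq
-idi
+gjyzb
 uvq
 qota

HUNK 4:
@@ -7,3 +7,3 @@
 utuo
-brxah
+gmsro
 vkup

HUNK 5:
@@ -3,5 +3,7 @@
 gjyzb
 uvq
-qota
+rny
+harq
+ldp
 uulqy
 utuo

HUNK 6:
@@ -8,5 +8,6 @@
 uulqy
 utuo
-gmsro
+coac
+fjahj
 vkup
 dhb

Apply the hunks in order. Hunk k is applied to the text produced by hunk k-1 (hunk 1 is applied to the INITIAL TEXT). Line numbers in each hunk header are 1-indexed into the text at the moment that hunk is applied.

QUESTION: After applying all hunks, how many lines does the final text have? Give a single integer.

Hunk 1: at line 2 remove [fwz,eiyvq,bsuz] add [idi,mhc,qota] -> 11 lines: fen cgxdv oykq idi mhc qota uulqy utuo brxah vkup dhb
Hunk 2: at line 3 remove [mhc] add [uvq] -> 11 lines: fen cgxdv oykq idi uvq qota uulqy utuo brxah vkup dhb
Hunk 3: at line 1 remove [oykq,idi] add [gjyzb] -> 10 lines: fen cgxdv gjyzb uvq qota uulqy utuo brxah vkup dhb
Hunk 4: at line 7 remove [brxah] add [gmsro] -> 10 lines: fen cgxdv gjyzb uvq qota uulqy utuo gmsro vkup dhb
Hunk 5: at line 3 remove [qota] add [rny,harq,ldp] -> 12 lines: fen cgxdv gjyzb uvq rny harq ldp uulqy utuo gmsro vkup dhb
Hunk 6: at line 8 remove [gmsro] add [coac,fjahj] -> 13 lines: fen cgxdv gjyzb uvq rny harq ldp uulqy utuo coac fjahj vkup dhb
Final line count: 13

Answer: 13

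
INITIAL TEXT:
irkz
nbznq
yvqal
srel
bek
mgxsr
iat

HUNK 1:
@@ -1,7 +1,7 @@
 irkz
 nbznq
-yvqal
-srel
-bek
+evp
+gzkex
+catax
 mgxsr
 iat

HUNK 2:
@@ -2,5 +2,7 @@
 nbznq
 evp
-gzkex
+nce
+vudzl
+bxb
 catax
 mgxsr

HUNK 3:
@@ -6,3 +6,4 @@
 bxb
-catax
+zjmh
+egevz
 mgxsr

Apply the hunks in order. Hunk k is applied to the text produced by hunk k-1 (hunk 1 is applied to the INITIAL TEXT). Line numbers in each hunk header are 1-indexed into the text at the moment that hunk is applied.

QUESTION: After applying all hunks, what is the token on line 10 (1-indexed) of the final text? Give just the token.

Answer: iat

Derivation:
Hunk 1: at line 1 remove [yvqal,srel,bek] add [evp,gzkex,catax] -> 7 lines: irkz nbznq evp gzkex catax mgxsr iat
Hunk 2: at line 2 remove [gzkex] add [nce,vudzl,bxb] -> 9 lines: irkz nbznq evp nce vudzl bxb catax mgxsr iat
Hunk 3: at line 6 remove [catax] add [zjmh,egevz] -> 10 lines: irkz nbznq evp nce vudzl bxb zjmh egevz mgxsr iat
Final line 10: iat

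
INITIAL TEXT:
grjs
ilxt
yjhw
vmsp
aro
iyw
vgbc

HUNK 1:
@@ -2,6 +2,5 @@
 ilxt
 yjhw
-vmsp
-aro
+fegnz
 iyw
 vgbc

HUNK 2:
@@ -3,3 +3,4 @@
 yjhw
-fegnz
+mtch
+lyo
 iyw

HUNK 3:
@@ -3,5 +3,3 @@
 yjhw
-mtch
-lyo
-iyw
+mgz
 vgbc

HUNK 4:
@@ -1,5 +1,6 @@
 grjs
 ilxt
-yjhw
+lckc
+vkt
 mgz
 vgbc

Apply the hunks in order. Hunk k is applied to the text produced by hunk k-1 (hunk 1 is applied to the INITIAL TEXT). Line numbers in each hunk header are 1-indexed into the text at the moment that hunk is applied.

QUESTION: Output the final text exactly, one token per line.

Hunk 1: at line 2 remove [vmsp,aro] add [fegnz] -> 6 lines: grjs ilxt yjhw fegnz iyw vgbc
Hunk 2: at line 3 remove [fegnz] add [mtch,lyo] -> 7 lines: grjs ilxt yjhw mtch lyo iyw vgbc
Hunk 3: at line 3 remove [mtch,lyo,iyw] add [mgz] -> 5 lines: grjs ilxt yjhw mgz vgbc
Hunk 4: at line 1 remove [yjhw] add [lckc,vkt] -> 6 lines: grjs ilxt lckc vkt mgz vgbc

Answer: grjs
ilxt
lckc
vkt
mgz
vgbc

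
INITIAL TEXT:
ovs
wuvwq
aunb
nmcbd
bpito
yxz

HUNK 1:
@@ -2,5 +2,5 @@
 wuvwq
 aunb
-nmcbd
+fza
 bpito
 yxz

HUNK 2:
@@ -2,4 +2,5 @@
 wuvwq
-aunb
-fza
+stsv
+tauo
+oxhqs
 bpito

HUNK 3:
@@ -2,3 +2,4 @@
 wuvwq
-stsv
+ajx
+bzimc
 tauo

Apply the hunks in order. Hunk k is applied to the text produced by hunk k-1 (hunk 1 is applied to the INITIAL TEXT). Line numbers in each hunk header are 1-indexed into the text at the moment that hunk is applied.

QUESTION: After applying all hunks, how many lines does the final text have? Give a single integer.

Hunk 1: at line 2 remove [nmcbd] add [fza] -> 6 lines: ovs wuvwq aunb fza bpito yxz
Hunk 2: at line 2 remove [aunb,fza] add [stsv,tauo,oxhqs] -> 7 lines: ovs wuvwq stsv tauo oxhqs bpito yxz
Hunk 3: at line 2 remove [stsv] add [ajx,bzimc] -> 8 lines: ovs wuvwq ajx bzimc tauo oxhqs bpito yxz
Final line count: 8

Answer: 8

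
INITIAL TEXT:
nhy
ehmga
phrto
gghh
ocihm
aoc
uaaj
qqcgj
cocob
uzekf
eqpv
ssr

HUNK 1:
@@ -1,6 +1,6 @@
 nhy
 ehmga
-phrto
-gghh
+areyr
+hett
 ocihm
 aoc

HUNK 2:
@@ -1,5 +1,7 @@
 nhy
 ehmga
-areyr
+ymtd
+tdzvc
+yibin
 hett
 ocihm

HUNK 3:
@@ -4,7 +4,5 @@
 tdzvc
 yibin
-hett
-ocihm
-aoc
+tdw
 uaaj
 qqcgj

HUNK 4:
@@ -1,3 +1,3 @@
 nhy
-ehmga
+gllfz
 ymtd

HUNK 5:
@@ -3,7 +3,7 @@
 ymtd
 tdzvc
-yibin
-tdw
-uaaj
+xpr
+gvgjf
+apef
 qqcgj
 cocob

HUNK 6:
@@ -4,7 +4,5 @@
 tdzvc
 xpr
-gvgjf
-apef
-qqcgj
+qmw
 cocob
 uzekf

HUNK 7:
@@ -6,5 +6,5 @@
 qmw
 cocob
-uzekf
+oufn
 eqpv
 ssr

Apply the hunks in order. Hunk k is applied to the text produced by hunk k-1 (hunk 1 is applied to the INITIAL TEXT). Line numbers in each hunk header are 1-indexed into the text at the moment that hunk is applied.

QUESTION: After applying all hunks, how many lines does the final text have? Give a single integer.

Hunk 1: at line 1 remove [phrto,gghh] add [areyr,hett] -> 12 lines: nhy ehmga areyr hett ocihm aoc uaaj qqcgj cocob uzekf eqpv ssr
Hunk 2: at line 1 remove [areyr] add [ymtd,tdzvc,yibin] -> 14 lines: nhy ehmga ymtd tdzvc yibin hett ocihm aoc uaaj qqcgj cocob uzekf eqpv ssr
Hunk 3: at line 4 remove [hett,ocihm,aoc] add [tdw] -> 12 lines: nhy ehmga ymtd tdzvc yibin tdw uaaj qqcgj cocob uzekf eqpv ssr
Hunk 4: at line 1 remove [ehmga] add [gllfz] -> 12 lines: nhy gllfz ymtd tdzvc yibin tdw uaaj qqcgj cocob uzekf eqpv ssr
Hunk 5: at line 3 remove [yibin,tdw,uaaj] add [xpr,gvgjf,apef] -> 12 lines: nhy gllfz ymtd tdzvc xpr gvgjf apef qqcgj cocob uzekf eqpv ssr
Hunk 6: at line 4 remove [gvgjf,apef,qqcgj] add [qmw] -> 10 lines: nhy gllfz ymtd tdzvc xpr qmw cocob uzekf eqpv ssr
Hunk 7: at line 6 remove [uzekf] add [oufn] -> 10 lines: nhy gllfz ymtd tdzvc xpr qmw cocob oufn eqpv ssr
Final line count: 10

Answer: 10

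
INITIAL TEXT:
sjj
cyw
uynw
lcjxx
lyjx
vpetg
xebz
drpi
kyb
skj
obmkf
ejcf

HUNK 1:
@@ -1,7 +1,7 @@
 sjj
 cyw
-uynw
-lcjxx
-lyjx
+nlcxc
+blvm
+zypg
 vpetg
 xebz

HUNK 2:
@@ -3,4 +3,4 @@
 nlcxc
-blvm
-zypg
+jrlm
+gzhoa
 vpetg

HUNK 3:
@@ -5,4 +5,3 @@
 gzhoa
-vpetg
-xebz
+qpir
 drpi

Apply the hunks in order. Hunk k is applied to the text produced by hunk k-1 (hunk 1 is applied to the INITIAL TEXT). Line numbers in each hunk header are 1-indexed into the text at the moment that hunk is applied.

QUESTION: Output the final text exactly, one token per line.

Answer: sjj
cyw
nlcxc
jrlm
gzhoa
qpir
drpi
kyb
skj
obmkf
ejcf

Derivation:
Hunk 1: at line 1 remove [uynw,lcjxx,lyjx] add [nlcxc,blvm,zypg] -> 12 lines: sjj cyw nlcxc blvm zypg vpetg xebz drpi kyb skj obmkf ejcf
Hunk 2: at line 3 remove [blvm,zypg] add [jrlm,gzhoa] -> 12 lines: sjj cyw nlcxc jrlm gzhoa vpetg xebz drpi kyb skj obmkf ejcf
Hunk 3: at line 5 remove [vpetg,xebz] add [qpir] -> 11 lines: sjj cyw nlcxc jrlm gzhoa qpir drpi kyb skj obmkf ejcf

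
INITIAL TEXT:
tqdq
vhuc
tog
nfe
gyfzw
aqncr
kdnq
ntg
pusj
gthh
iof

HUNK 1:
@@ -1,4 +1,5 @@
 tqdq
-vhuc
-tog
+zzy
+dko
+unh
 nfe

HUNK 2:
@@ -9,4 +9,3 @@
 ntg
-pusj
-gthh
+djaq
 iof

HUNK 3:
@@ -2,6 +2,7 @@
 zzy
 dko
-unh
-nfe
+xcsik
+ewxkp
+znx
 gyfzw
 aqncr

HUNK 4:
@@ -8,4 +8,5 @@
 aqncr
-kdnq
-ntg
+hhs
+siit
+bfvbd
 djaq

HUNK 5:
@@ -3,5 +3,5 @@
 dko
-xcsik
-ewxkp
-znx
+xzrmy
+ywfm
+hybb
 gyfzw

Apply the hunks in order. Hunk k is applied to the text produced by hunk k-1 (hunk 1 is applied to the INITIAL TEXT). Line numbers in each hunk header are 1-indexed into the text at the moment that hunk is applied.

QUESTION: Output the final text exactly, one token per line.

Hunk 1: at line 1 remove [vhuc,tog] add [zzy,dko,unh] -> 12 lines: tqdq zzy dko unh nfe gyfzw aqncr kdnq ntg pusj gthh iof
Hunk 2: at line 9 remove [pusj,gthh] add [djaq] -> 11 lines: tqdq zzy dko unh nfe gyfzw aqncr kdnq ntg djaq iof
Hunk 3: at line 2 remove [unh,nfe] add [xcsik,ewxkp,znx] -> 12 lines: tqdq zzy dko xcsik ewxkp znx gyfzw aqncr kdnq ntg djaq iof
Hunk 4: at line 8 remove [kdnq,ntg] add [hhs,siit,bfvbd] -> 13 lines: tqdq zzy dko xcsik ewxkp znx gyfzw aqncr hhs siit bfvbd djaq iof
Hunk 5: at line 3 remove [xcsik,ewxkp,znx] add [xzrmy,ywfm,hybb] -> 13 lines: tqdq zzy dko xzrmy ywfm hybb gyfzw aqncr hhs siit bfvbd djaq iof

Answer: tqdq
zzy
dko
xzrmy
ywfm
hybb
gyfzw
aqncr
hhs
siit
bfvbd
djaq
iof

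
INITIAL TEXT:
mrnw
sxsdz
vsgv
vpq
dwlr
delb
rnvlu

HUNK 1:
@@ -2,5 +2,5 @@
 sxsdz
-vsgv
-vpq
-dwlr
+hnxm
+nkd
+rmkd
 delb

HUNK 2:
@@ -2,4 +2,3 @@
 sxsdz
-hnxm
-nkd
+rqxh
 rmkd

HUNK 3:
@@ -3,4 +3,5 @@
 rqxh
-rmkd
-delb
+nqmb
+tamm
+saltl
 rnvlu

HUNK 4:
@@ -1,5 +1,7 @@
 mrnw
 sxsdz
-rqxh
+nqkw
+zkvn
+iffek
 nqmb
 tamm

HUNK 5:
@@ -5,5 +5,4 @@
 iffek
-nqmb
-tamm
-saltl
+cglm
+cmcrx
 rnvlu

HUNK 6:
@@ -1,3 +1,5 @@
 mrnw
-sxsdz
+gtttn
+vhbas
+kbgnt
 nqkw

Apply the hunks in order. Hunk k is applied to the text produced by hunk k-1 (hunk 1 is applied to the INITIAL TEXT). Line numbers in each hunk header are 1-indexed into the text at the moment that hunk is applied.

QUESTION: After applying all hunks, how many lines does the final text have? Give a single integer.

Hunk 1: at line 2 remove [vsgv,vpq,dwlr] add [hnxm,nkd,rmkd] -> 7 lines: mrnw sxsdz hnxm nkd rmkd delb rnvlu
Hunk 2: at line 2 remove [hnxm,nkd] add [rqxh] -> 6 lines: mrnw sxsdz rqxh rmkd delb rnvlu
Hunk 3: at line 3 remove [rmkd,delb] add [nqmb,tamm,saltl] -> 7 lines: mrnw sxsdz rqxh nqmb tamm saltl rnvlu
Hunk 4: at line 1 remove [rqxh] add [nqkw,zkvn,iffek] -> 9 lines: mrnw sxsdz nqkw zkvn iffek nqmb tamm saltl rnvlu
Hunk 5: at line 5 remove [nqmb,tamm,saltl] add [cglm,cmcrx] -> 8 lines: mrnw sxsdz nqkw zkvn iffek cglm cmcrx rnvlu
Hunk 6: at line 1 remove [sxsdz] add [gtttn,vhbas,kbgnt] -> 10 lines: mrnw gtttn vhbas kbgnt nqkw zkvn iffek cglm cmcrx rnvlu
Final line count: 10

Answer: 10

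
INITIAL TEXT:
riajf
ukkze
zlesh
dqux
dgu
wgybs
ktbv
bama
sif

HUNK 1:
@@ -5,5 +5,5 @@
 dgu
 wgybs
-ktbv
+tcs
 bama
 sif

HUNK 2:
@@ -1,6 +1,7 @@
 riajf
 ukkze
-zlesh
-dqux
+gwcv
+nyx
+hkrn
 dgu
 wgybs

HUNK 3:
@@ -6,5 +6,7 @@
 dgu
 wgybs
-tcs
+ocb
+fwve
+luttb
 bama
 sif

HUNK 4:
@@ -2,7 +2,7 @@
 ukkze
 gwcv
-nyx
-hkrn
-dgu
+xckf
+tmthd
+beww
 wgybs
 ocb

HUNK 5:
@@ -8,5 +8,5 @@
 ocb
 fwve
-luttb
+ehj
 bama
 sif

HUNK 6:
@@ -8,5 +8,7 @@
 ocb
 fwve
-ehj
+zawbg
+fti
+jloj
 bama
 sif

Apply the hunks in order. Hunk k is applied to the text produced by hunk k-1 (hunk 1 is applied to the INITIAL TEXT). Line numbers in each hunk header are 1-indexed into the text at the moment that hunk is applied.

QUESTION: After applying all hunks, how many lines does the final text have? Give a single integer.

Answer: 14

Derivation:
Hunk 1: at line 5 remove [ktbv] add [tcs] -> 9 lines: riajf ukkze zlesh dqux dgu wgybs tcs bama sif
Hunk 2: at line 1 remove [zlesh,dqux] add [gwcv,nyx,hkrn] -> 10 lines: riajf ukkze gwcv nyx hkrn dgu wgybs tcs bama sif
Hunk 3: at line 6 remove [tcs] add [ocb,fwve,luttb] -> 12 lines: riajf ukkze gwcv nyx hkrn dgu wgybs ocb fwve luttb bama sif
Hunk 4: at line 2 remove [nyx,hkrn,dgu] add [xckf,tmthd,beww] -> 12 lines: riajf ukkze gwcv xckf tmthd beww wgybs ocb fwve luttb bama sif
Hunk 5: at line 8 remove [luttb] add [ehj] -> 12 lines: riajf ukkze gwcv xckf tmthd beww wgybs ocb fwve ehj bama sif
Hunk 6: at line 8 remove [ehj] add [zawbg,fti,jloj] -> 14 lines: riajf ukkze gwcv xckf tmthd beww wgybs ocb fwve zawbg fti jloj bama sif
Final line count: 14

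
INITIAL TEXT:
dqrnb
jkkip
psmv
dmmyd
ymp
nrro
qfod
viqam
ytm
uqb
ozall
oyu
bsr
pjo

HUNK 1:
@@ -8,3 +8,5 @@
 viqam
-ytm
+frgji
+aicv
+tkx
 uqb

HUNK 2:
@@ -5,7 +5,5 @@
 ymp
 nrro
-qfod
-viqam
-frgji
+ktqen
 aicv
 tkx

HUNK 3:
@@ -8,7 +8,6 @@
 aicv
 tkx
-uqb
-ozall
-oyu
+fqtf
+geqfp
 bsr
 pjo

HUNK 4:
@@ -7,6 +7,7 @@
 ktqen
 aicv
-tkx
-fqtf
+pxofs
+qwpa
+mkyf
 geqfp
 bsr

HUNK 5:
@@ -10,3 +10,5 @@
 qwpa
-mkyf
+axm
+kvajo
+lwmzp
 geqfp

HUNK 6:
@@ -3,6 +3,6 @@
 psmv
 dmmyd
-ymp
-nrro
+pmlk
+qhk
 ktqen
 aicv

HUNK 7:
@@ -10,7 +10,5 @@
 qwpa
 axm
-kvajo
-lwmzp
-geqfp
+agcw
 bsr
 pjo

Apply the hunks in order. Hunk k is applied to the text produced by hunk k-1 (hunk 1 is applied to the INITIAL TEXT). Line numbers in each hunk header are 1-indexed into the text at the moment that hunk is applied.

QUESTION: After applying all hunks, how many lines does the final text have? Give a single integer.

Hunk 1: at line 8 remove [ytm] add [frgji,aicv,tkx] -> 16 lines: dqrnb jkkip psmv dmmyd ymp nrro qfod viqam frgji aicv tkx uqb ozall oyu bsr pjo
Hunk 2: at line 5 remove [qfod,viqam,frgji] add [ktqen] -> 14 lines: dqrnb jkkip psmv dmmyd ymp nrro ktqen aicv tkx uqb ozall oyu bsr pjo
Hunk 3: at line 8 remove [uqb,ozall,oyu] add [fqtf,geqfp] -> 13 lines: dqrnb jkkip psmv dmmyd ymp nrro ktqen aicv tkx fqtf geqfp bsr pjo
Hunk 4: at line 7 remove [tkx,fqtf] add [pxofs,qwpa,mkyf] -> 14 lines: dqrnb jkkip psmv dmmyd ymp nrro ktqen aicv pxofs qwpa mkyf geqfp bsr pjo
Hunk 5: at line 10 remove [mkyf] add [axm,kvajo,lwmzp] -> 16 lines: dqrnb jkkip psmv dmmyd ymp nrro ktqen aicv pxofs qwpa axm kvajo lwmzp geqfp bsr pjo
Hunk 6: at line 3 remove [ymp,nrro] add [pmlk,qhk] -> 16 lines: dqrnb jkkip psmv dmmyd pmlk qhk ktqen aicv pxofs qwpa axm kvajo lwmzp geqfp bsr pjo
Hunk 7: at line 10 remove [kvajo,lwmzp,geqfp] add [agcw] -> 14 lines: dqrnb jkkip psmv dmmyd pmlk qhk ktqen aicv pxofs qwpa axm agcw bsr pjo
Final line count: 14

Answer: 14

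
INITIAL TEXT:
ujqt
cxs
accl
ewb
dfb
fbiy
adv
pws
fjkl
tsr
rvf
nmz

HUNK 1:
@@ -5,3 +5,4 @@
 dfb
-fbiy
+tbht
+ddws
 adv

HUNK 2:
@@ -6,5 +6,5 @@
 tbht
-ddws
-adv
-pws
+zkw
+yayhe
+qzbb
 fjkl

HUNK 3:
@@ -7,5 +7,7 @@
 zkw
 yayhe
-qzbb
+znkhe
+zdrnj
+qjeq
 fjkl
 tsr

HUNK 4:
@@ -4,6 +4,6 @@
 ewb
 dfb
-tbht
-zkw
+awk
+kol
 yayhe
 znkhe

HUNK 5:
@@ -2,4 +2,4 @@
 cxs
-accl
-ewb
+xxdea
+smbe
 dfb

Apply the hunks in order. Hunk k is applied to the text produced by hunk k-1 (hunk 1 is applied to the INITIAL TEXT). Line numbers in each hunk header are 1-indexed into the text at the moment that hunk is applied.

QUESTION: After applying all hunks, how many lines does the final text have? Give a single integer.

Hunk 1: at line 5 remove [fbiy] add [tbht,ddws] -> 13 lines: ujqt cxs accl ewb dfb tbht ddws adv pws fjkl tsr rvf nmz
Hunk 2: at line 6 remove [ddws,adv,pws] add [zkw,yayhe,qzbb] -> 13 lines: ujqt cxs accl ewb dfb tbht zkw yayhe qzbb fjkl tsr rvf nmz
Hunk 3: at line 7 remove [qzbb] add [znkhe,zdrnj,qjeq] -> 15 lines: ujqt cxs accl ewb dfb tbht zkw yayhe znkhe zdrnj qjeq fjkl tsr rvf nmz
Hunk 4: at line 4 remove [tbht,zkw] add [awk,kol] -> 15 lines: ujqt cxs accl ewb dfb awk kol yayhe znkhe zdrnj qjeq fjkl tsr rvf nmz
Hunk 5: at line 2 remove [accl,ewb] add [xxdea,smbe] -> 15 lines: ujqt cxs xxdea smbe dfb awk kol yayhe znkhe zdrnj qjeq fjkl tsr rvf nmz
Final line count: 15

Answer: 15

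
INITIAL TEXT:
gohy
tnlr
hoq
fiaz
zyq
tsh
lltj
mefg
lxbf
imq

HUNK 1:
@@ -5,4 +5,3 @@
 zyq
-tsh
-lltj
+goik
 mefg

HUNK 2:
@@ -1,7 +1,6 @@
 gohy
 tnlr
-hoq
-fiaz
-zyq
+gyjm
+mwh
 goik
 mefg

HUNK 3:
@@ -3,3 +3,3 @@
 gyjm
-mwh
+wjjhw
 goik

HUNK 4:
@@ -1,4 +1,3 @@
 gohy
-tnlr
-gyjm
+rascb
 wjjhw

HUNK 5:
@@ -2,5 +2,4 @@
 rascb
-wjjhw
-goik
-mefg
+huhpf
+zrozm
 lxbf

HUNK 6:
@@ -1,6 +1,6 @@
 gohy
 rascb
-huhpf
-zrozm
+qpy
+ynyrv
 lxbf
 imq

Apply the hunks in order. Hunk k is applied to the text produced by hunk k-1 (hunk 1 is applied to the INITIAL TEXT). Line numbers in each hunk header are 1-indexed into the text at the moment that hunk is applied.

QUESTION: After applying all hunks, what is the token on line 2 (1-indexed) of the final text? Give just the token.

Hunk 1: at line 5 remove [tsh,lltj] add [goik] -> 9 lines: gohy tnlr hoq fiaz zyq goik mefg lxbf imq
Hunk 2: at line 1 remove [hoq,fiaz,zyq] add [gyjm,mwh] -> 8 lines: gohy tnlr gyjm mwh goik mefg lxbf imq
Hunk 3: at line 3 remove [mwh] add [wjjhw] -> 8 lines: gohy tnlr gyjm wjjhw goik mefg lxbf imq
Hunk 4: at line 1 remove [tnlr,gyjm] add [rascb] -> 7 lines: gohy rascb wjjhw goik mefg lxbf imq
Hunk 5: at line 2 remove [wjjhw,goik,mefg] add [huhpf,zrozm] -> 6 lines: gohy rascb huhpf zrozm lxbf imq
Hunk 6: at line 1 remove [huhpf,zrozm] add [qpy,ynyrv] -> 6 lines: gohy rascb qpy ynyrv lxbf imq
Final line 2: rascb

Answer: rascb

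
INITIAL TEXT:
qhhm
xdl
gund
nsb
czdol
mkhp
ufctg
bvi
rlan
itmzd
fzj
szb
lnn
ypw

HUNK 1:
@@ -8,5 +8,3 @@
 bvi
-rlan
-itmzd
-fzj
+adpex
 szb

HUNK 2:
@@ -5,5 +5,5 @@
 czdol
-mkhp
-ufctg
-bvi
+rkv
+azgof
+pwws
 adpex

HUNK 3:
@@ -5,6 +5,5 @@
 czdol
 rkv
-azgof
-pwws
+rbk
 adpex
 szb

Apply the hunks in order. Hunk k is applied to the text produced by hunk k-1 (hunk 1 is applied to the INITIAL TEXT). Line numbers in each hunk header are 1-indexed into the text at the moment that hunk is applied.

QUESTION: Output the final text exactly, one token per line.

Answer: qhhm
xdl
gund
nsb
czdol
rkv
rbk
adpex
szb
lnn
ypw

Derivation:
Hunk 1: at line 8 remove [rlan,itmzd,fzj] add [adpex] -> 12 lines: qhhm xdl gund nsb czdol mkhp ufctg bvi adpex szb lnn ypw
Hunk 2: at line 5 remove [mkhp,ufctg,bvi] add [rkv,azgof,pwws] -> 12 lines: qhhm xdl gund nsb czdol rkv azgof pwws adpex szb lnn ypw
Hunk 3: at line 5 remove [azgof,pwws] add [rbk] -> 11 lines: qhhm xdl gund nsb czdol rkv rbk adpex szb lnn ypw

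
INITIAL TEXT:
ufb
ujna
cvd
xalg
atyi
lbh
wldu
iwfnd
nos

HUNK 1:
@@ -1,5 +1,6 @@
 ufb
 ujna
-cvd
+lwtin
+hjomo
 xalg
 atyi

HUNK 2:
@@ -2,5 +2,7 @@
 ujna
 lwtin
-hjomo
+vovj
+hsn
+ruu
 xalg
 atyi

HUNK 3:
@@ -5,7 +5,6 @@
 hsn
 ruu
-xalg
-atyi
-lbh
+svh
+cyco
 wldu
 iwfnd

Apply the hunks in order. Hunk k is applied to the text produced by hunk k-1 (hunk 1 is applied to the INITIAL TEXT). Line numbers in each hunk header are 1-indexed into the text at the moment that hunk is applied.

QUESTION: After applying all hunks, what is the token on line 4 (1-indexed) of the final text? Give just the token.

Answer: vovj

Derivation:
Hunk 1: at line 1 remove [cvd] add [lwtin,hjomo] -> 10 lines: ufb ujna lwtin hjomo xalg atyi lbh wldu iwfnd nos
Hunk 2: at line 2 remove [hjomo] add [vovj,hsn,ruu] -> 12 lines: ufb ujna lwtin vovj hsn ruu xalg atyi lbh wldu iwfnd nos
Hunk 3: at line 5 remove [xalg,atyi,lbh] add [svh,cyco] -> 11 lines: ufb ujna lwtin vovj hsn ruu svh cyco wldu iwfnd nos
Final line 4: vovj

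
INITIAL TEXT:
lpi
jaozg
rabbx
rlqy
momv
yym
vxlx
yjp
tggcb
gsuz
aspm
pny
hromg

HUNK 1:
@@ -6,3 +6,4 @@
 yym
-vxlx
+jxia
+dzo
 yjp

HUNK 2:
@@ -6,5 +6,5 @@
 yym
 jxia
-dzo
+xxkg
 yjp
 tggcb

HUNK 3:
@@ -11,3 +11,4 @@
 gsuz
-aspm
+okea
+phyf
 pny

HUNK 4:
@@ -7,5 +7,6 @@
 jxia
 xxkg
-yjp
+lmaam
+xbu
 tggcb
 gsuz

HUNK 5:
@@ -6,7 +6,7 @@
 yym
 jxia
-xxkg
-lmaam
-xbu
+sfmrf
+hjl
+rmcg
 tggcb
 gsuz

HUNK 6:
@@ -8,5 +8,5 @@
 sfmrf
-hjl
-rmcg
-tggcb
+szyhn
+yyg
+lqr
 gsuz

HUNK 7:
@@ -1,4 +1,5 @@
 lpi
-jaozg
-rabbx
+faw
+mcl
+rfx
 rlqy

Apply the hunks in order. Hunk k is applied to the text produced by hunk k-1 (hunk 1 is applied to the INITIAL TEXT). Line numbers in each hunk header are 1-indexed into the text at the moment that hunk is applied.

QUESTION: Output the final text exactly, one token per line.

Answer: lpi
faw
mcl
rfx
rlqy
momv
yym
jxia
sfmrf
szyhn
yyg
lqr
gsuz
okea
phyf
pny
hromg

Derivation:
Hunk 1: at line 6 remove [vxlx] add [jxia,dzo] -> 14 lines: lpi jaozg rabbx rlqy momv yym jxia dzo yjp tggcb gsuz aspm pny hromg
Hunk 2: at line 6 remove [dzo] add [xxkg] -> 14 lines: lpi jaozg rabbx rlqy momv yym jxia xxkg yjp tggcb gsuz aspm pny hromg
Hunk 3: at line 11 remove [aspm] add [okea,phyf] -> 15 lines: lpi jaozg rabbx rlqy momv yym jxia xxkg yjp tggcb gsuz okea phyf pny hromg
Hunk 4: at line 7 remove [yjp] add [lmaam,xbu] -> 16 lines: lpi jaozg rabbx rlqy momv yym jxia xxkg lmaam xbu tggcb gsuz okea phyf pny hromg
Hunk 5: at line 6 remove [xxkg,lmaam,xbu] add [sfmrf,hjl,rmcg] -> 16 lines: lpi jaozg rabbx rlqy momv yym jxia sfmrf hjl rmcg tggcb gsuz okea phyf pny hromg
Hunk 6: at line 8 remove [hjl,rmcg,tggcb] add [szyhn,yyg,lqr] -> 16 lines: lpi jaozg rabbx rlqy momv yym jxia sfmrf szyhn yyg lqr gsuz okea phyf pny hromg
Hunk 7: at line 1 remove [jaozg,rabbx] add [faw,mcl,rfx] -> 17 lines: lpi faw mcl rfx rlqy momv yym jxia sfmrf szyhn yyg lqr gsuz okea phyf pny hromg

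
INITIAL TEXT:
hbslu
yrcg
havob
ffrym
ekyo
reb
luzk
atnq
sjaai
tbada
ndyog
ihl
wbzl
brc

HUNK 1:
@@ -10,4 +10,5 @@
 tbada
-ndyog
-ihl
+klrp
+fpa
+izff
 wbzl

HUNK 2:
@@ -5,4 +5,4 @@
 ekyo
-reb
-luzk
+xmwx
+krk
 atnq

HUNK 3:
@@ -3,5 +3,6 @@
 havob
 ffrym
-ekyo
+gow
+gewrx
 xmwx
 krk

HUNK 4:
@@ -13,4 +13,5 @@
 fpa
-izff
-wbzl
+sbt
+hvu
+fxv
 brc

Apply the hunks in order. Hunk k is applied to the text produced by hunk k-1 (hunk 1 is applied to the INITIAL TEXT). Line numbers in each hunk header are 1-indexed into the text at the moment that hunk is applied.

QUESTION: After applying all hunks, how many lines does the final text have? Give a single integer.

Hunk 1: at line 10 remove [ndyog,ihl] add [klrp,fpa,izff] -> 15 lines: hbslu yrcg havob ffrym ekyo reb luzk atnq sjaai tbada klrp fpa izff wbzl brc
Hunk 2: at line 5 remove [reb,luzk] add [xmwx,krk] -> 15 lines: hbslu yrcg havob ffrym ekyo xmwx krk atnq sjaai tbada klrp fpa izff wbzl brc
Hunk 3: at line 3 remove [ekyo] add [gow,gewrx] -> 16 lines: hbslu yrcg havob ffrym gow gewrx xmwx krk atnq sjaai tbada klrp fpa izff wbzl brc
Hunk 4: at line 13 remove [izff,wbzl] add [sbt,hvu,fxv] -> 17 lines: hbslu yrcg havob ffrym gow gewrx xmwx krk atnq sjaai tbada klrp fpa sbt hvu fxv brc
Final line count: 17

Answer: 17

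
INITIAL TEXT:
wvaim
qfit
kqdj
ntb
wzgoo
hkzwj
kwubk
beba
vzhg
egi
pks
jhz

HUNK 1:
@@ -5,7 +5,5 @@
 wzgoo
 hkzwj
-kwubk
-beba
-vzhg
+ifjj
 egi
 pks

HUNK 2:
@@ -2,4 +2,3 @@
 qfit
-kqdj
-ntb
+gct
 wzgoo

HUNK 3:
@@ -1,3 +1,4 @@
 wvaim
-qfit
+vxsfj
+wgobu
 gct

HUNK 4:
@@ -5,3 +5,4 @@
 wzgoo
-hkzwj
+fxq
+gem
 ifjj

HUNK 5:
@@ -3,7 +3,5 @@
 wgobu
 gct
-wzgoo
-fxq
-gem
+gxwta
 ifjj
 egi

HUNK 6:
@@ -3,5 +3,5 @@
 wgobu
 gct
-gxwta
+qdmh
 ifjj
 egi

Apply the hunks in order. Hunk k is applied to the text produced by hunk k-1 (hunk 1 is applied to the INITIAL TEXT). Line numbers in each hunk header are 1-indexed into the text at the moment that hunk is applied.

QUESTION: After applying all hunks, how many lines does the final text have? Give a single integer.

Answer: 9

Derivation:
Hunk 1: at line 5 remove [kwubk,beba,vzhg] add [ifjj] -> 10 lines: wvaim qfit kqdj ntb wzgoo hkzwj ifjj egi pks jhz
Hunk 2: at line 2 remove [kqdj,ntb] add [gct] -> 9 lines: wvaim qfit gct wzgoo hkzwj ifjj egi pks jhz
Hunk 3: at line 1 remove [qfit] add [vxsfj,wgobu] -> 10 lines: wvaim vxsfj wgobu gct wzgoo hkzwj ifjj egi pks jhz
Hunk 4: at line 5 remove [hkzwj] add [fxq,gem] -> 11 lines: wvaim vxsfj wgobu gct wzgoo fxq gem ifjj egi pks jhz
Hunk 5: at line 3 remove [wzgoo,fxq,gem] add [gxwta] -> 9 lines: wvaim vxsfj wgobu gct gxwta ifjj egi pks jhz
Hunk 6: at line 3 remove [gxwta] add [qdmh] -> 9 lines: wvaim vxsfj wgobu gct qdmh ifjj egi pks jhz
Final line count: 9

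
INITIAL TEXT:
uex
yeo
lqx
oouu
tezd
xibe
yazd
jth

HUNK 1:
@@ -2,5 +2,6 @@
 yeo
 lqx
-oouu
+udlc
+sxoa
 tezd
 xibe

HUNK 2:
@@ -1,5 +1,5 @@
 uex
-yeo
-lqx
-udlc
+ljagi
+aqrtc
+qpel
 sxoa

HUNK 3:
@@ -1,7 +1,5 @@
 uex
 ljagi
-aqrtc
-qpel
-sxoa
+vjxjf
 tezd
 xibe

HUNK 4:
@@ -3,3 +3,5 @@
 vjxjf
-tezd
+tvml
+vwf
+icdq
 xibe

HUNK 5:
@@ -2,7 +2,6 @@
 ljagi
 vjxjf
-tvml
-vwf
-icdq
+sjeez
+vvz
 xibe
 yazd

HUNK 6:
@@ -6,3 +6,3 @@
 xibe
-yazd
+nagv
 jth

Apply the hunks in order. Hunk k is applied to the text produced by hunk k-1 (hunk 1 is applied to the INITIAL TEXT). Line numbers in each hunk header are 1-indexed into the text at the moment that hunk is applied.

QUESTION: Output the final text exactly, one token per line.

Hunk 1: at line 2 remove [oouu] add [udlc,sxoa] -> 9 lines: uex yeo lqx udlc sxoa tezd xibe yazd jth
Hunk 2: at line 1 remove [yeo,lqx,udlc] add [ljagi,aqrtc,qpel] -> 9 lines: uex ljagi aqrtc qpel sxoa tezd xibe yazd jth
Hunk 3: at line 1 remove [aqrtc,qpel,sxoa] add [vjxjf] -> 7 lines: uex ljagi vjxjf tezd xibe yazd jth
Hunk 4: at line 3 remove [tezd] add [tvml,vwf,icdq] -> 9 lines: uex ljagi vjxjf tvml vwf icdq xibe yazd jth
Hunk 5: at line 2 remove [tvml,vwf,icdq] add [sjeez,vvz] -> 8 lines: uex ljagi vjxjf sjeez vvz xibe yazd jth
Hunk 6: at line 6 remove [yazd] add [nagv] -> 8 lines: uex ljagi vjxjf sjeez vvz xibe nagv jth

Answer: uex
ljagi
vjxjf
sjeez
vvz
xibe
nagv
jth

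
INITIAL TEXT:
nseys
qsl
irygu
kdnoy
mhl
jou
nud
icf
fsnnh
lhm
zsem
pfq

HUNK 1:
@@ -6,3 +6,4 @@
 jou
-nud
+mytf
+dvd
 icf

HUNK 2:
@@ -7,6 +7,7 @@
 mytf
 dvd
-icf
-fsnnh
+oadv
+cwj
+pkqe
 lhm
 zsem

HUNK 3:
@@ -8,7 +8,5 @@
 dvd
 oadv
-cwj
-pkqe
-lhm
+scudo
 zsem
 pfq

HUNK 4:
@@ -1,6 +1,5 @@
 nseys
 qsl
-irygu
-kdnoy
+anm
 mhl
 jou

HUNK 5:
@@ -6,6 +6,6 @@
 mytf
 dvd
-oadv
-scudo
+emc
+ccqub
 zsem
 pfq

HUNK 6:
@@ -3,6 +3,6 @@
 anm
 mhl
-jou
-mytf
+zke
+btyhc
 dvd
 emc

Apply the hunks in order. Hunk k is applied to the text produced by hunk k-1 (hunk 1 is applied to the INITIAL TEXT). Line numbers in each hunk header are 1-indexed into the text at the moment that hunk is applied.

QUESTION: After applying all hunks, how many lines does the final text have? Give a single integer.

Hunk 1: at line 6 remove [nud] add [mytf,dvd] -> 13 lines: nseys qsl irygu kdnoy mhl jou mytf dvd icf fsnnh lhm zsem pfq
Hunk 2: at line 7 remove [icf,fsnnh] add [oadv,cwj,pkqe] -> 14 lines: nseys qsl irygu kdnoy mhl jou mytf dvd oadv cwj pkqe lhm zsem pfq
Hunk 3: at line 8 remove [cwj,pkqe,lhm] add [scudo] -> 12 lines: nseys qsl irygu kdnoy mhl jou mytf dvd oadv scudo zsem pfq
Hunk 4: at line 1 remove [irygu,kdnoy] add [anm] -> 11 lines: nseys qsl anm mhl jou mytf dvd oadv scudo zsem pfq
Hunk 5: at line 6 remove [oadv,scudo] add [emc,ccqub] -> 11 lines: nseys qsl anm mhl jou mytf dvd emc ccqub zsem pfq
Hunk 6: at line 3 remove [jou,mytf] add [zke,btyhc] -> 11 lines: nseys qsl anm mhl zke btyhc dvd emc ccqub zsem pfq
Final line count: 11

Answer: 11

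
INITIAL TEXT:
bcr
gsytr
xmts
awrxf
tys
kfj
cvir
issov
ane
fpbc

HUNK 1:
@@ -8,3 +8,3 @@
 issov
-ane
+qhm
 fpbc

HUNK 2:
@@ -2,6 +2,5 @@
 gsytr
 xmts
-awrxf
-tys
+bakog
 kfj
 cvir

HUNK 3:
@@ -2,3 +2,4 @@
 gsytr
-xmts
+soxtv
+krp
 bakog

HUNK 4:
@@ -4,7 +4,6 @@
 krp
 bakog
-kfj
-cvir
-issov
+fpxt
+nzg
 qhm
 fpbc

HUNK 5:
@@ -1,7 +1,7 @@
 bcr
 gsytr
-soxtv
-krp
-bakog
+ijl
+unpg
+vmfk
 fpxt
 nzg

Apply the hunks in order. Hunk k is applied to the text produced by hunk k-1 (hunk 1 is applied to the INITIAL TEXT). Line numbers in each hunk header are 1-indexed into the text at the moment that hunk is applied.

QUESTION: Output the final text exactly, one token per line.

Answer: bcr
gsytr
ijl
unpg
vmfk
fpxt
nzg
qhm
fpbc

Derivation:
Hunk 1: at line 8 remove [ane] add [qhm] -> 10 lines: bcr gsytr xmts awrxf tys kfj cvir issov qhm fpbc
Hunk 2: at line 2 remove [awrxf,tys] add [bakog] -> 9 lines: bcr gsytr xmts bakog kfj cvir issov qhm fpbc
Hunk 3: at line 2 remove [xmts] add [soxtv,krp] -> 10 lines: bcr gsytr soxtv krp bakog kfj cvir issov qhm fpbc
Hunk 4: at line 4 remove [kfj,cvir,issov] add [fpxt,nzg] -> 9 lines: bcr gsytr soxtv krp bakog fpxt nzg qhm fpbc
Hunk 5: at line 1 remove [soxtv,krp,bakog] add [ijl,unpg,vmfk] -> 9 lines: bcr gsytr ijl unpg vmfk fpxt nzg qhm fpbc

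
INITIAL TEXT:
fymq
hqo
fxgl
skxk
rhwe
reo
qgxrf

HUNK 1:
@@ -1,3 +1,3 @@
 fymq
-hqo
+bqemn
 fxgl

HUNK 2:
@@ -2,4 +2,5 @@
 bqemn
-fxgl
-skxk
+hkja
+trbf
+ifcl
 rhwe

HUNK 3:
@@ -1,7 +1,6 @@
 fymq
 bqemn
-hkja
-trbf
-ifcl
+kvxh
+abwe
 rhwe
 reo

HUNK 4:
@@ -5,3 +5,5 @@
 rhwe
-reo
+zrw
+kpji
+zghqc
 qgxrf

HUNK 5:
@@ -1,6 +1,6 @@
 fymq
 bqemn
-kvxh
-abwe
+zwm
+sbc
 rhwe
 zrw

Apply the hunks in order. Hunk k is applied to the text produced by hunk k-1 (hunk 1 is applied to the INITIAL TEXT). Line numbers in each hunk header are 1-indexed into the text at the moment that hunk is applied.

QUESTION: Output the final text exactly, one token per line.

Answer: fymq
bqemn
zwm
sbc
rhwe
zrw
kpji
zghqc
qgxrf

Derivation:
Hunk 1: at line 1 remove [hqo] add [bqemn] -> 7 lines: fymq bqemn fxgl skxk rhwe reo qgxrf
Hunk 2: at line 2 remove [fxgl,skxk] add [hkja,trbf,ifcl] -> 8 lines: fymq bqemn hkja trbf ifcl rhwe reo qgxrf
Hunk 3: at line 1 remove [hkja,trbf,ifcl] add [kvxh,abwe] -> 7 lines: fymq bqemn kvxh abwe rhwe reo qgxrf
Hunk 4: at line 5 remove [reo] add [zrw,kpji,zghqc] -> 9 lines: fymq bqemn kvxh abwe rhwe zrw kpji zghqc qgxrf
Hunk 5: at line 1 remove [kvxh,abwe] add [zwm,sbc] -> 9 lines: fymq bqemn zwm sbc rhwe zrw kpji zghqc qgxrf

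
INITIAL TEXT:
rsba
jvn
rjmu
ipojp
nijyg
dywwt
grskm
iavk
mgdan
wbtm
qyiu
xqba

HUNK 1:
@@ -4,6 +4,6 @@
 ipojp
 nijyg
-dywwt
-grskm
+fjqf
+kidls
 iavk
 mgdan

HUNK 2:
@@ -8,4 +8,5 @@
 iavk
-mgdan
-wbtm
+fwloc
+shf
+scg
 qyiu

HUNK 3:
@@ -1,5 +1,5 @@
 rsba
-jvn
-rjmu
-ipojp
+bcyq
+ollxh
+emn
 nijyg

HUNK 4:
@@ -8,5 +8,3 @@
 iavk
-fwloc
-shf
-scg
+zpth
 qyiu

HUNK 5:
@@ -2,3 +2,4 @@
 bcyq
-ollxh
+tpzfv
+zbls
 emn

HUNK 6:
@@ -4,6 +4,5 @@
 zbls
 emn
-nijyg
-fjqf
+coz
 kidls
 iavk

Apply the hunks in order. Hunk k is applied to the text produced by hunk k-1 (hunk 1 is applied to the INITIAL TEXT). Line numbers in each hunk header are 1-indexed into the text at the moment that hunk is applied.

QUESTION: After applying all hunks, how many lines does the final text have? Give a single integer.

Hunk 1: at line 4 remove [dywwt,grskm] add [fjqf,kidls] -> 12 lines: rsba jvn rjmu ipojp nijyg fjqf kidls iavk mgdan wbtm qyiu xqba
Hunk 2: at line 8 remove [mgdan,wbtm] add [fwloc,shf,scg] -> 13 lines: rsba jvn rjmu ipojp nijyg fjqf kidls iavk fwloc shf scg qyiu xqba
Hunk 3: at line 1 remove [jvn,rjmu,ipojp] add [bcyq,ollxh,emn] -> 13 lines: rsba bcyq ollxh emn nijyg fjqf kidls iavk fwloc shf scg qyiu xqba
Hunk 4: at line 8 remove [fwloc,shf,scg] add [zpth] -> 11 lines: rsba bcyq ollxh emn nijyg fjqf kidls iavk zpth qyiu xqba
Hunk 5: at line 2 remove [ollxh] add [tpzfv,zbls] -> 12 lines: rsba bcyq tpzfv zbls emn nijyg fjqf kidls iavk zpth qyiu xqba
Hunk 6: at line 4 remove [nijyg,fjqf] add [coz] -> 11 lines: rsba bcyq tpzfv zbls emn coz kidls iavk zpth qyiu xqba
Final line count: 11

Answer: 11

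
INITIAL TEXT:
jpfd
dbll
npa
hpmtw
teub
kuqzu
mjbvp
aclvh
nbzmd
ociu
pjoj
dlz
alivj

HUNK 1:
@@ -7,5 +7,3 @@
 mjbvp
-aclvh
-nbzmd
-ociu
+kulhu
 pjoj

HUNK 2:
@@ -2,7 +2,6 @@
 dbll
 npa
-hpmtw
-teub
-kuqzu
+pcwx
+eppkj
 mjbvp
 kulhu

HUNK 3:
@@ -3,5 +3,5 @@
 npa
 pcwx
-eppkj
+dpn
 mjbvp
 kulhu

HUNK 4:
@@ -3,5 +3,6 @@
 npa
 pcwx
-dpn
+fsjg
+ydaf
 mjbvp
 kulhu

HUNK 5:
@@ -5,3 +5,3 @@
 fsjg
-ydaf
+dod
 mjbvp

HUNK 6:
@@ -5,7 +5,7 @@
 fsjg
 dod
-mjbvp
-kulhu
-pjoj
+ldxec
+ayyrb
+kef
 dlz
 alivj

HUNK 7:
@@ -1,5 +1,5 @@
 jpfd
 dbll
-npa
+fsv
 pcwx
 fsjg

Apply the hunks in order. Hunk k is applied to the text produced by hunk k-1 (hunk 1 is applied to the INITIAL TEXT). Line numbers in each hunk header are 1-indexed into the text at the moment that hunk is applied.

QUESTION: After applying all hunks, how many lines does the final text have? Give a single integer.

Hunk 1: at line 7 remove [aclvh,nbzmd,ociu] add [kulhu] -> 11 lines: jpfd dbll npa hpmtw teub kuqzu mjbvp kulhu pjoj dlz alivj
Hunk 2: at line 2 remove [hpmtw,teub,kuqzu] add [pcwx,eppkj] -> 10 lines: jpfd dbll npa pcwx eppkj mjbvp kulhu pjoj dlz alivj
Hunk 3: at line 3 remove [eppkj] add [dpn] -> 10 lines: jpfd dbll npa pcwx dpn mjbvp kulhu pjoj dlz alivj
Hunk 4: at line 3 remove [dpn] add [fsjg,ydaf] -> 11 lines: jpfd dbll npa pcwx fsjg ydaf mjbvp kulhu pjoj dlz alivj
Hunk 5: at line 5 remove [ydaf] add [dod] -> 11 lines: jpfd dbll npa pcwx fsjg dod mjbvp kulhu pjoj dlz alivj
Hunk 6: at line 5 remove [mjbvp,kulhu,pjoj] add [ldxec,ayyrb,kef] -> 11 lines: jpfd dbll npa pcwx fsjg dod ldxec ayyrb kef dlz alivj
Hunk 7: at line 1 remove [npa] add [fsv] -> 11 lines: jpfd dbll fsv pcwx fsjg dod ldxec ayyrb kef dlz alivj
Final line count: 11

Answer: 11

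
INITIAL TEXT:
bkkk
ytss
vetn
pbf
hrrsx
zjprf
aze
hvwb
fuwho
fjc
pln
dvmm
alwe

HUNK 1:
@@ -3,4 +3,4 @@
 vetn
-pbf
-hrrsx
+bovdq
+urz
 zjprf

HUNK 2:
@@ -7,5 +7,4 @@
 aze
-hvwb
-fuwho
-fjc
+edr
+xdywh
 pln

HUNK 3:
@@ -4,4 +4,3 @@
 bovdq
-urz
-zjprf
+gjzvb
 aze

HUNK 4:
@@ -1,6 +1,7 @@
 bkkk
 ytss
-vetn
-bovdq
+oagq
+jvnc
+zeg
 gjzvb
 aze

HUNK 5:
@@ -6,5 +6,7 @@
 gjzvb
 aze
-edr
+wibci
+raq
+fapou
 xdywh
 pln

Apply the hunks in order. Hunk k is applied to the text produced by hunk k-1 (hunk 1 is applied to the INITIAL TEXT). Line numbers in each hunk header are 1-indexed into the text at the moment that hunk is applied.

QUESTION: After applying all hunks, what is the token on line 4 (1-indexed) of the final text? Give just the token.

Hunk 1: at line 3 remove [pbf,hrrsx] add [bovdq,urz] -> 13 lines: bkkk ytss vetn bovdq urz zjprf aze hvwb fuwho fjc pln dvmm alwe
Hunk 2: at line 7 remove [hvwb,fuwho,fjc] add [edr,xdywh] -> 12 lines: bkkk ytss vetn bovdq urz zjprf aze edr xdywh pln dvmm alwe
Hunk 3: at line 4 remove [urz,zjprf] add [gjzvb] -> 11 lines: bkkk ytss vetn bovdq gjzvb aze edr xdywh pln dvmm alwe
Hunk 4: at line 1 remove [vetn,bovdq] add [oagq,jvnc,zeg] -> 12 lines: bkkk ytss oagq jvnc zeg gjzvb aze edr xdywh pln dvmm alwe
Hunk 5: at line 6 remove [edr] add [wibci,raq,fapou] -> 14 lines: bkkk ytss oagq jvnc zeg gjzvb aze wibci raq fapou xdywh pln dvmm alwe
Final line 4: jvnc

Answer: jvnc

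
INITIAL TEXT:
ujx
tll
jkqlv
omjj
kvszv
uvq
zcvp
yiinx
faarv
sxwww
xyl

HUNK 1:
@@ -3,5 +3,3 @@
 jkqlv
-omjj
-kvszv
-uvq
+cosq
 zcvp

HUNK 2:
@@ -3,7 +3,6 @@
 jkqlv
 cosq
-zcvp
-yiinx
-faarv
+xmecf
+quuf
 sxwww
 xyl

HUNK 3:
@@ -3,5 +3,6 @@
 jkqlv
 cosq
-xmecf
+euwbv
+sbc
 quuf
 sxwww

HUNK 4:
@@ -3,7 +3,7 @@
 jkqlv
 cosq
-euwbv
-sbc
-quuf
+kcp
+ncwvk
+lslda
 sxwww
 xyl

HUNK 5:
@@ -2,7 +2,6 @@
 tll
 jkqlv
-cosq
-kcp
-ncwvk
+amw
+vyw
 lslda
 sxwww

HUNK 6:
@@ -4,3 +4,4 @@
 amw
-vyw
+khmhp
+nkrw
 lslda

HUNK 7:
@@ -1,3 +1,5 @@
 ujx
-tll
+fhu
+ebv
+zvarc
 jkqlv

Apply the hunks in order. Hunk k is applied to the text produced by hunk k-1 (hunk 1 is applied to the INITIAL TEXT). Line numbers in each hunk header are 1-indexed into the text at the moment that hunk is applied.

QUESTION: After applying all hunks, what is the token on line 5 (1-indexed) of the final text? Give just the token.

Hunk 1: at line 3 remove [omjj,kvszv,uvq] add [cosq] -> 9 lines: ujx tll jkqlv cosq zcvp yiinx faarv sxwww xyl
Hunk 2: at line 3 remove [zcvp,yiinx,faarv] add [xmecf,quuf] -> 8 lines: ujx tll jkqlv cosq xmecf quuf sxwww xyl
Hunk 3: at line 3 remove [xmecf] add [euwbv,sbc] -> 9 lines: ujx tll jkqlv cosq euwbv sbc quuf sxwww xyl
Hunk 4: at line 3 remove [euwbv,sbc,quuf] add [kcp,ncwvk,lslda] -> 9 lines: ujx tll jkqlv cosq kcp ncwvk lslda sxwww xyl
Hunk 5: at line 2 remove [cosq,kcp,ncwvk] add [amw,vyw] -> 8 lines: ujx tll jkqlv amw vyw lslda sxwww xyl
Hunk 6: at line 4 remove [vyw] add [khmhp,nkrw] -> 9 lines: ujx tll jkqlv amw khmhp nkrw lslda sxwww xyl
Hunk 7: at line 1 remove [tll] add [fhu,ebv,zvarc] -> 11 lines: ujx fhu ebv zvarc jkqlv amw khmhp nkrw lslda sxwww xyl
Final line 5: jkqlv

Answer: jkqlv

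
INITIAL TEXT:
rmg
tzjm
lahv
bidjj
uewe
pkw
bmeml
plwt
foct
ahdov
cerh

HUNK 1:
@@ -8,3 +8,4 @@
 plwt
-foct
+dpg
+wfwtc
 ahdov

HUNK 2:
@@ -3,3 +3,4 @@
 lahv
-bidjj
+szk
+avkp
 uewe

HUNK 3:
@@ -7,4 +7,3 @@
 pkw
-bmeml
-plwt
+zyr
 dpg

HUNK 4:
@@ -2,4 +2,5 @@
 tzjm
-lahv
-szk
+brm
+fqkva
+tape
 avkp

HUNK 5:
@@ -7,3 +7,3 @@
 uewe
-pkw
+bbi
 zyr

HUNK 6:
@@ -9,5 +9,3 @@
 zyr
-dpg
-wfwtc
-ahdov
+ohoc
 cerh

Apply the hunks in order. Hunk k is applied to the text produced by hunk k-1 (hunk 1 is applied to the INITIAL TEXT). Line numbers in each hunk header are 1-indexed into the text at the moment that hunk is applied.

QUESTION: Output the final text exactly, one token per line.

Answer: rmg
tzjm
brm
fqkva
tape
avkp
uewe
bbi
zyr
ohoc
cerh

Derivation:
Hunk 1: at line 8 remove [foct] add [dpg,wfwtc] -> 12 lines: rmg tzjm lahv bidjj uewe pkw bmeml plwt dpg wfwtc ahdov cerh
Hunk 2: at line 3 remove [bidjj] add [szk,avkp] -> 13 lines: rmg tzjm lahv szk avkp uewe pkw bmeml plwt dpg wfwtc ahdov cerh
Hunk 3: at line 7 remove [bmeml,plwt] add [zyr] -> 12 lines: rmg tzjm lahv szk avkp uewe pkw zyr dpg wfwtc ahdov cerh
Hunk 4: at line 2 remove [lahv,szk] add [brm,fqkva,tape] -> 13 lines: rmg tzjm brm fqkva tape avkp uewe pkw zyr dpg wfwtc ahdov cerh
Hunk 5: at line 7 remove [pkw] add [bbi] -> 13 lines: rmg tzjm brm fqkva tape avkp uewe bbi zyr dpg wfwtc ahdov cerh
Hunk 6: at line 9 remove [dpg,wfwtc,ahdov] add [ohoc] -> 11 lines: rmg tzjm brm fqkva tape avkp uewe bbi zyr ohoc cerh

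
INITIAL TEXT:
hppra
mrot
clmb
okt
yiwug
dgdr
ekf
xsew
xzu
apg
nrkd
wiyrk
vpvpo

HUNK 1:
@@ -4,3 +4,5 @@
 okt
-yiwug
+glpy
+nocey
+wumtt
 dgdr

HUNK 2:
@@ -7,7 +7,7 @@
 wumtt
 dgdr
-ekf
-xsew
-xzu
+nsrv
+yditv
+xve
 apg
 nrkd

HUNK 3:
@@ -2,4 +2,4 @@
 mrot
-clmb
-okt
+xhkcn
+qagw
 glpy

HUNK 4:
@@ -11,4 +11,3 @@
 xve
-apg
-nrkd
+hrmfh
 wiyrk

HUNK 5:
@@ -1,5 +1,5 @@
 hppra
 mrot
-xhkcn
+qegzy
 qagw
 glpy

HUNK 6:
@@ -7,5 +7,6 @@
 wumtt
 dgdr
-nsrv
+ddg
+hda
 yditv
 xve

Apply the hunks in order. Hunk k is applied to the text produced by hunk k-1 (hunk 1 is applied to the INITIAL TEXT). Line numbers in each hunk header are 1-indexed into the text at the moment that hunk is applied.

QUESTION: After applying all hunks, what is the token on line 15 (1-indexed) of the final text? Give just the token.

Hunk 1: at line 4 remove [yiwug] add [glpy,nocey,wumtt] -> 15 lines: hppra mrot clmb okt glpy nocey wumtt dgdr ekf xsew xzu apg nrkd wiyrk vpvpo
Hunk 2: at line 7 remove [ekf,xsew,xzu] add [nsrv,yditv,xve] -> 15 lines: hppra mrot clmb okt glpy nocey wumtt dgdr nsrv yditv xve apg nrkd wiyrk vpvpo
Hunk 3: at line 2 remove [clmb,okt] add [xhkcn,qagw] -> 15 lines: hppra mrot xhkcn qagw glpy nocey wumtt dgdr nsrv yditv xve apg nrkd wiyrk vpvpo
Hunk 4: at line 11 remove [apg,nrkd] add [hrmfh] -> 14 lines: hppra mrot xhkcn qagw glpy nocey wumtt dgdr nsrv yditv xve hrmfh wiyrk vpvpo
Hunk 5: at line 1 remove [xhkcn] add [qegzy] -> 14 lines: hppra mrot qegzy qagw glpy nocey wumtt dgdr nsrv yditv xve hrmfh wiyrk vpvpo
Hunk 6: at line 7 remove [nsrv] add [ddg,hda] -> 15 lines: hppra mrot qegzy qagw glpy nocey wumtt dgdr ddg hda yditv xve hrmfh wiyrk vpvpo
Final line 15: vpvpo

Answer: vpvpo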